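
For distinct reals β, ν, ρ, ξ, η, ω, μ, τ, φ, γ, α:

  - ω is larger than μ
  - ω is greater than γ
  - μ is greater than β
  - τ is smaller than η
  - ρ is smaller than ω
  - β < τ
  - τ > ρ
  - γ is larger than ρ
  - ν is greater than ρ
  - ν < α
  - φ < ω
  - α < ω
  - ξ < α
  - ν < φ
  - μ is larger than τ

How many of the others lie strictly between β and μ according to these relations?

1

Chaining upward from β reaches: τ, η, ω.
Chaining downward from μ reaches: ρ, τ.
Strictly between β and μ are those in both lists: τ — 1 element.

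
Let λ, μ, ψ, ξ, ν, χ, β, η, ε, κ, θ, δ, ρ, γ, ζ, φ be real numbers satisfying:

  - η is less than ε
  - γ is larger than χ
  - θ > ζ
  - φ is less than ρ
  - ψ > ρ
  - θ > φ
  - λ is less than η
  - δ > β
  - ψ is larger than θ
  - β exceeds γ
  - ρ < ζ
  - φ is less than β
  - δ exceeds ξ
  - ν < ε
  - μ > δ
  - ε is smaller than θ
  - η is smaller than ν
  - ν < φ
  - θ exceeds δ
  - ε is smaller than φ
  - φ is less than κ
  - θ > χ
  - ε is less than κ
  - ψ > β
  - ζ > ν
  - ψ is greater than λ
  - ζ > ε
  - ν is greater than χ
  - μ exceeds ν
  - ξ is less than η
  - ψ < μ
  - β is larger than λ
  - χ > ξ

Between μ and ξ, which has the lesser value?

ξ

Following the relations from ξ: ξ < η < ν < ε < φ < ρ < ζ < θ < ψ < μ.
So ξ < μ; ξ is the smaller of the two.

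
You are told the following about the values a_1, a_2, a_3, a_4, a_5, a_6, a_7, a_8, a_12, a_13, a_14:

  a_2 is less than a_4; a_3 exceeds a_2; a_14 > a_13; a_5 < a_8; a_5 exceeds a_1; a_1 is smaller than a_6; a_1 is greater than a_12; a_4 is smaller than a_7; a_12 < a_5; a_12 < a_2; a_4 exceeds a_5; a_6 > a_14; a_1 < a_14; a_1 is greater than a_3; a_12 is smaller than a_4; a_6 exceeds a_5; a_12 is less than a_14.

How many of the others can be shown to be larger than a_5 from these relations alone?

From a_5 the given relations immediately reach a_8, a_4, a_6.
From those, a_7 — 4 in total.
No other element is forced above a_5 by the given relations, so the count is 4.

4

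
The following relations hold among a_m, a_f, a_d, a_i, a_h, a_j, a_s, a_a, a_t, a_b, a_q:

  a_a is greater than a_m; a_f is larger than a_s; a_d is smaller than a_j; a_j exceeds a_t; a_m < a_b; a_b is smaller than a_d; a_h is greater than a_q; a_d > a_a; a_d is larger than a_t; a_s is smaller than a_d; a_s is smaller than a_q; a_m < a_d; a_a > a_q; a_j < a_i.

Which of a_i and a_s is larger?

a_i

The relevant relations are a_s < a_q; a_q < a_a; a_a < a_d; a_d < a_j; a_j < a_i.
Chaining these gives a_s < a_q < a_a < a_d < a_j < a_i.
So a_s < a_i; a_i is the larger of the two.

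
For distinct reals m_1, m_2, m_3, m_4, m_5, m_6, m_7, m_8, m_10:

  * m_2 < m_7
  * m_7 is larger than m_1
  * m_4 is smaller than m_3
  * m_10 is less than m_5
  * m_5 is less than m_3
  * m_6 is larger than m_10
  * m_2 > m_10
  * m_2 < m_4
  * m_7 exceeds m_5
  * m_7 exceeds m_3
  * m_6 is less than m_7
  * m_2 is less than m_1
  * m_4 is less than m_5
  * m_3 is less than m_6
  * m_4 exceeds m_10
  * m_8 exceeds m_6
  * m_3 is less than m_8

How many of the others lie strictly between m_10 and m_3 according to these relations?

3

The relations place m_10 below m_3. An element lies strictly between them when it is forced above m_10 and also forced below m_3.
Above m_10: {m_2, m_4, m_1, m_5, m_6, m_8, m_7}. Below m_3: {m_2, m_4, m_5}.
Intersection: {m_2, m_4, m_5} — 3.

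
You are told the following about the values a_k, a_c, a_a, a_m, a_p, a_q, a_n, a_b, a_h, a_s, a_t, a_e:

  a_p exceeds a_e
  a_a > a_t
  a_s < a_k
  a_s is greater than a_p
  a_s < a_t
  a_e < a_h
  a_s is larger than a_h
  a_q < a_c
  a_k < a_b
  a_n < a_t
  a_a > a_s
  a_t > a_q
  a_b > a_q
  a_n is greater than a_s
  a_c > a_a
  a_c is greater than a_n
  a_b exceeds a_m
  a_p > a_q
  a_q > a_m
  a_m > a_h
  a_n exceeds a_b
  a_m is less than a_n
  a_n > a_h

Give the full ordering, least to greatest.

a_e < a_h < a_m < a_q < a_p < a_s < a_k < a_b < a_n < a_t < a_a < a_c

The consecutive links are each given: a_e < a_h; a_h < a_m; a_m < a_q; a_q < a_p; a_p < a_s; a_s < a_k; a_k < a_b; a_b < a_n; a_n < a_t; a_t < a_a; a_a < a_c.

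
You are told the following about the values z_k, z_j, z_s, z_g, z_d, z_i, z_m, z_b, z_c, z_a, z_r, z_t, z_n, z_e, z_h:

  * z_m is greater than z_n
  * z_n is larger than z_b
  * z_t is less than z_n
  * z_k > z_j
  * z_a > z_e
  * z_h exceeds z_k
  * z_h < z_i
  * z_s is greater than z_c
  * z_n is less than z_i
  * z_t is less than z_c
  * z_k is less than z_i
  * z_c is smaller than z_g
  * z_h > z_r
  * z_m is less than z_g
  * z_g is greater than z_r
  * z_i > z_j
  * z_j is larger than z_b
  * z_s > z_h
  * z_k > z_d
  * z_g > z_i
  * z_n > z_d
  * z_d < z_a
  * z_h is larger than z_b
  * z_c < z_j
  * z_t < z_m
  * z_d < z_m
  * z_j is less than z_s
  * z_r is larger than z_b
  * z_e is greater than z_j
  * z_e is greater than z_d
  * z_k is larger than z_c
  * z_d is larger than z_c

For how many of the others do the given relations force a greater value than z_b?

11

The elements the relations force above z_b are z_j, z_k, z_r, z_n, z_h, z_s, z_i, z_e, z_m, z_g, z_a — no chain reaches any other.
That is 11.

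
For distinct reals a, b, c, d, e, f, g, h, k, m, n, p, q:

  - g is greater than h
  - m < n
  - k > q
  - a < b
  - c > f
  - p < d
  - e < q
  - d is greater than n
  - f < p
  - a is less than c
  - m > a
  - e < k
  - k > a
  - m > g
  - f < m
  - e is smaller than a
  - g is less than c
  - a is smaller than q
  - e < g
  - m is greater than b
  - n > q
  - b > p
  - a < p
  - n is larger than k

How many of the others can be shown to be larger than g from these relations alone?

4

The elements the relations force above g are c, m, n, d — no chain reaches any other.
That is 4.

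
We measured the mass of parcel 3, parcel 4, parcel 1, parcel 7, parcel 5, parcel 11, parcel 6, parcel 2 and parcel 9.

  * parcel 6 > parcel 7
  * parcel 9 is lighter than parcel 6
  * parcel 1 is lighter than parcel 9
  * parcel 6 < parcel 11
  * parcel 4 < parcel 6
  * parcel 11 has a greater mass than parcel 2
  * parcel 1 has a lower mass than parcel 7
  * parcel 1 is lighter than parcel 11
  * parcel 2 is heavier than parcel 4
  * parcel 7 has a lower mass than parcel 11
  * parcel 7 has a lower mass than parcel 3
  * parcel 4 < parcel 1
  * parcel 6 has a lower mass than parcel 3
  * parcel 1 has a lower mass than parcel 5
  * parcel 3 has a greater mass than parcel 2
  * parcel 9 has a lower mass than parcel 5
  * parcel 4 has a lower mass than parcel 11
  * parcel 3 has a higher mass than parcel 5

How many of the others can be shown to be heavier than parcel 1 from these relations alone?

The elements the relations force above parcel 1 are parcel 7, parcel 9, parcel 6, parcel 5, parcel 3, parcel 11 — no chain reaches any other.
That is 6.

6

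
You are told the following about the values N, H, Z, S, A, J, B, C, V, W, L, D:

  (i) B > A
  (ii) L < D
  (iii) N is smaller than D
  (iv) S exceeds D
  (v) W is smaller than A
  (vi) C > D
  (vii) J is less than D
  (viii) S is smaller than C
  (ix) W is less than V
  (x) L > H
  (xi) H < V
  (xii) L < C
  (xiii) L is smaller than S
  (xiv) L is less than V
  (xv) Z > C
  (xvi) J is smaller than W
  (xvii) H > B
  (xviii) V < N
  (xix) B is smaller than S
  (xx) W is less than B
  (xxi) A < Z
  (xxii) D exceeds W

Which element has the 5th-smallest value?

Piecing the relations together gives one ordering: J < W < A < B < H < L < V < N < D < S < C < Z.
The 5th smallest is H.

H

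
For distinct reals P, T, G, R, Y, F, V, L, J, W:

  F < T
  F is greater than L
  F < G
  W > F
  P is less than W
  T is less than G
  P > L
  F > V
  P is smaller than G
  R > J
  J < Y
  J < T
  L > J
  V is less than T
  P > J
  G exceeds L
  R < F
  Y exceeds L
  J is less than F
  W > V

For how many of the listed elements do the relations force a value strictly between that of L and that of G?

Chaining upward from L reaches: F, P, Y, T, W.
Chaining downward from G reaches: J, V, R, F, P, T.
Strictly between L and G are those in both lists: F, P, T — 3 elements.

3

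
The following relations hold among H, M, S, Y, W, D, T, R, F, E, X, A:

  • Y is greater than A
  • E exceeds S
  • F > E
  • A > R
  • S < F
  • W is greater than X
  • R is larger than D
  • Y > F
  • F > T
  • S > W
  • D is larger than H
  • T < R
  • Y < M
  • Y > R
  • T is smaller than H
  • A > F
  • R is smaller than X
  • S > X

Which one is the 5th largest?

The consecutive relations fix a unique order: T < H < D < R < X < W < S < E < F < A < Y < M.
The 5th largest is E.

E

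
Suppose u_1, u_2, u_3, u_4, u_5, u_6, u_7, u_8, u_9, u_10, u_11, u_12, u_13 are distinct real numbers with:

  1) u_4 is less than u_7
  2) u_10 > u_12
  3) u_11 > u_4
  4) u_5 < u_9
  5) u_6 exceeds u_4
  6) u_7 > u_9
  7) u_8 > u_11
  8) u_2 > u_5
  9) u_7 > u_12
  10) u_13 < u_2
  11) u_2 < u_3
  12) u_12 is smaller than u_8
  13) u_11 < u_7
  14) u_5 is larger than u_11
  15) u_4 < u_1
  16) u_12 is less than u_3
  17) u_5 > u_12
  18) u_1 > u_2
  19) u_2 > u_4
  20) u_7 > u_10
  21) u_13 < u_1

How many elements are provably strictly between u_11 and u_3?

2

Chaining upward from u_11 reaches: u_5, u_9, u_2, u_1, u_8, u_7.
Chaining downward from u_3 reaches: u_4, u_12, u_5, u_13, u_2.
Strictly between u_11 and u_3 are those in both lists: u_5, u_2 — 2 elements.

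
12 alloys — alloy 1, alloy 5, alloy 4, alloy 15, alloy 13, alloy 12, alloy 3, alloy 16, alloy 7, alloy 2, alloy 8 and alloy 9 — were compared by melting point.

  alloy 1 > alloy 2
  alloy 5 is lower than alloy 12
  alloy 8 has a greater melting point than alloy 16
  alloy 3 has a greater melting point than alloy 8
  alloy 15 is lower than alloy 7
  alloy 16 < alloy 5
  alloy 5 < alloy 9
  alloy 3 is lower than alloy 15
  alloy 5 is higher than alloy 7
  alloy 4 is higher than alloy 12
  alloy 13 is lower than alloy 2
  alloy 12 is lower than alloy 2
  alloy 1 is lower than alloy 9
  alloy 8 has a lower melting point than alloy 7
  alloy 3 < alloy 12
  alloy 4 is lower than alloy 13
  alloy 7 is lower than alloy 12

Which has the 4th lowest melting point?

alloy 15

Piecing the relations together gives one ordering: alloy 16 < alloy 8 < alloy 3 < alloy 15 < alloy 7 < alloy 5 < alloy 12 < alloy 4 < alloy 13 < alloy 2 < alloy 1 < alloy 9.
Counting 4 from the smallest end gives alloy 15.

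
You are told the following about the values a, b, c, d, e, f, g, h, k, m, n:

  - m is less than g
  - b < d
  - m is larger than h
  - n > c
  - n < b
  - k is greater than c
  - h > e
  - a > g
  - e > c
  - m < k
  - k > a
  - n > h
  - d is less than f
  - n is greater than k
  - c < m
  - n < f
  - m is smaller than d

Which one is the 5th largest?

The consecutive relations fix a unique order: c < e < h < m < g < a < k < n < b < d < f.
Counting 5 from the largest end gives k.

k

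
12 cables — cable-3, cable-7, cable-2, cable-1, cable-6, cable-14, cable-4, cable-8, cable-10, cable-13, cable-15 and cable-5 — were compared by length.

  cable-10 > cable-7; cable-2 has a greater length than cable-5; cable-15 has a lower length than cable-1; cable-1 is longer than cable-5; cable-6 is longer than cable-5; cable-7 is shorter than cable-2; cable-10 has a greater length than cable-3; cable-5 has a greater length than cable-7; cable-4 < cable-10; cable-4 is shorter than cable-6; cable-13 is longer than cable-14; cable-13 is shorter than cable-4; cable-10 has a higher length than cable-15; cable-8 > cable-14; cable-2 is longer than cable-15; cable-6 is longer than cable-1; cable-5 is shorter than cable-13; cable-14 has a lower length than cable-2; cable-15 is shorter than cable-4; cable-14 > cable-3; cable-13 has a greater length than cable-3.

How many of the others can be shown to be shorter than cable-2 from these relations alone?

5

Directly below cable-2: cable-14, cable-7, cable-5, cable-15.
One step further: cable-3 (5 so far).
No other element is forced below cable-2 by the given relations, so the count is 5.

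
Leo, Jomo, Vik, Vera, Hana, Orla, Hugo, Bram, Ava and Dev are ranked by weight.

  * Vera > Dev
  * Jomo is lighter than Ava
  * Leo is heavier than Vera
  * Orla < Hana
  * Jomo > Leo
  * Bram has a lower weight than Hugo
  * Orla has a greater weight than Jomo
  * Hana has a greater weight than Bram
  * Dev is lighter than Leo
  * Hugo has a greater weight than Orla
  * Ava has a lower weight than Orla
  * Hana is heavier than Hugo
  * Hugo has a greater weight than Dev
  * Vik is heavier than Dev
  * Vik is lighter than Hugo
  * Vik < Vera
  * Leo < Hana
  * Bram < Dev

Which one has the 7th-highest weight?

Vera

The consecutive relations fix a unique order: Bram < Dev < Vik < Vera < Leo < Jomo < Ava < Orla < Hugo < Hana.
The 7th largest is Vera.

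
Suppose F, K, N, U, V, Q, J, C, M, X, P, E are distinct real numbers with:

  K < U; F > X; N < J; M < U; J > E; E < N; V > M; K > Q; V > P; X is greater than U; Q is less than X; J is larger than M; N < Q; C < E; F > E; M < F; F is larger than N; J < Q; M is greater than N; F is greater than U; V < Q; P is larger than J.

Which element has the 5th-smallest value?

Piecing the relations together gives one ordering: C < E < N < M < J < P < V < Q < K < U < X < F.
Counting 5 from the smallest end gives J.

J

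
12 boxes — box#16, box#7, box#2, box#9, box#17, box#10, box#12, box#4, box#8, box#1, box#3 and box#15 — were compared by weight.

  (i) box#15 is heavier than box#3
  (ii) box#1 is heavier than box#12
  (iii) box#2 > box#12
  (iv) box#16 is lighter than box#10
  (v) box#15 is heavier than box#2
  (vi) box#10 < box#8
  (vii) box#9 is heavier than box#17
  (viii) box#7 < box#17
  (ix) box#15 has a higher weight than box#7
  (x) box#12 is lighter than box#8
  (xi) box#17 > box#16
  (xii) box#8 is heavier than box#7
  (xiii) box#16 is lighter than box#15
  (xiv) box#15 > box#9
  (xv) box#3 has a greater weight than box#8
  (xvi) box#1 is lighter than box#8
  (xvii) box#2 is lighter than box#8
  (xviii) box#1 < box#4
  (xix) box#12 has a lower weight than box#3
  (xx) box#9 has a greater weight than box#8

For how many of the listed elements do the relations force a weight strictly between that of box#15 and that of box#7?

4

The relations place box#7 below box#15. An element lies strictly between them when it is forced above box#7 and also forced below box#15.
Above box#7: {box#8, box#17, box#3, box#9}. Below box#15: {box#12, box#16, box#10, box#2, box#1, box#8, box#17, box#3, box#9}.
Intersection: {box#8, box#17, box#3, box#9} — 4.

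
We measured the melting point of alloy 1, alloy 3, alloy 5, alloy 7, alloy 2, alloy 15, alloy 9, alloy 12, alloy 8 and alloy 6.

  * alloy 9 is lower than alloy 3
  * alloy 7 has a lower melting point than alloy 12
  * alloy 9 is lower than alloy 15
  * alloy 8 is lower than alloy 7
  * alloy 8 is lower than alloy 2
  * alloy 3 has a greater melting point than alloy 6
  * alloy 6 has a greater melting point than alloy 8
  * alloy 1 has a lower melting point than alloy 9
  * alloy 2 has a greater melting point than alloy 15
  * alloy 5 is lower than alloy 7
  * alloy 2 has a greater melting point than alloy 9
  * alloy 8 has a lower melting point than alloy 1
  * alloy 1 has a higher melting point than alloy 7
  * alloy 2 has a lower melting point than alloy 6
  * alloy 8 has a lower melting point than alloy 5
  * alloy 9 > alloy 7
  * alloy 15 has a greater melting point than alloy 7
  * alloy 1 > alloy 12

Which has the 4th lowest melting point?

alloy 12

Piecing the relations together gives one ordering: alloy 8 < alloy 5 < alloy 7 < alloy 12 < alloy 1 < alloy 9 < alloy 15 < alloy 2 < alloy 6 < alloy 3.
Counting 4 from the smallest end gives alloy 12.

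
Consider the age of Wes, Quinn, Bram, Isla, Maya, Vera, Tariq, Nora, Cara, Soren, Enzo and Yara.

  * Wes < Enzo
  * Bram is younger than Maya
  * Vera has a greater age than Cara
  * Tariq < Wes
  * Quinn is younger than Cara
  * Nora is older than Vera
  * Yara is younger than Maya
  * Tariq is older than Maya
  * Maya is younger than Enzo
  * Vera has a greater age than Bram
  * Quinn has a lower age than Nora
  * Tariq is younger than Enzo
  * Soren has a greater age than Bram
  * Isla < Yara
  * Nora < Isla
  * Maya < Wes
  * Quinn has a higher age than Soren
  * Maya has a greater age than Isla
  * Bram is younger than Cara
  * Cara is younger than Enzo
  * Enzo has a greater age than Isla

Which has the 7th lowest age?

The consecutive relations fix a unique order: Bram < Soren < Quinn < Cara < Vera < Nora < Isla < Yara < Maya < Tariq < Wes < Enzo.
The 7th smallest is Isla.

Isla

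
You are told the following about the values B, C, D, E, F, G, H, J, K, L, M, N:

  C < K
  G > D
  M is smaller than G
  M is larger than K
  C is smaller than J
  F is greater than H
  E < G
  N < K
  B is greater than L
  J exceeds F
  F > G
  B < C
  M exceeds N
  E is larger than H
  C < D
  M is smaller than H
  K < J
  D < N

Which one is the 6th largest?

M

The consecutive relations fix a unique order: L < B < C < D < N < K < M < H < E < G < F < J.
The 6th largest is M.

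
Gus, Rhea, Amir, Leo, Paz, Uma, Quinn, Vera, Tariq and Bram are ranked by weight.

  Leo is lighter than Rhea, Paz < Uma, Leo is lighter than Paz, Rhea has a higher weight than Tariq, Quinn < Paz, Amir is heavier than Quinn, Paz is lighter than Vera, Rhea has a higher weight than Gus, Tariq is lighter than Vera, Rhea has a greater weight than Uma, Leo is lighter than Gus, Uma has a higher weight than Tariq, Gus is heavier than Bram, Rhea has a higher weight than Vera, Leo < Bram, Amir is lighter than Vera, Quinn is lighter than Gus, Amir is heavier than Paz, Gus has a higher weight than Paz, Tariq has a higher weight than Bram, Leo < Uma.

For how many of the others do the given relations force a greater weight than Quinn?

6

Directly above Quinn: Paz, Amir, Gus.
One step further: Uma, Vera, Rhea (6 so far).
No other element is forced above Quinn by the given relations, so the count is 6.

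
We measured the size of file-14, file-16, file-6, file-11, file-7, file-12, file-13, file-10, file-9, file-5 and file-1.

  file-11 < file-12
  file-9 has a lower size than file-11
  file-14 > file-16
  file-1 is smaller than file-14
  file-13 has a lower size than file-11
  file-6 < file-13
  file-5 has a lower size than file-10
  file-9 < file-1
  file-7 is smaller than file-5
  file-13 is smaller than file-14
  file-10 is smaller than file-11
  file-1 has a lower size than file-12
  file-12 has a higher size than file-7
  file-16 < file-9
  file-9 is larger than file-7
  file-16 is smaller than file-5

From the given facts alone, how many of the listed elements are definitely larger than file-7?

7

Directly above file-7: file-5, file-9, file-12.
One step further: file-1, file-10, file-11 (6 so far).
One step further: file-14 (7 so far).
No other element is forced above file-7 by the given relations, so the count is 7.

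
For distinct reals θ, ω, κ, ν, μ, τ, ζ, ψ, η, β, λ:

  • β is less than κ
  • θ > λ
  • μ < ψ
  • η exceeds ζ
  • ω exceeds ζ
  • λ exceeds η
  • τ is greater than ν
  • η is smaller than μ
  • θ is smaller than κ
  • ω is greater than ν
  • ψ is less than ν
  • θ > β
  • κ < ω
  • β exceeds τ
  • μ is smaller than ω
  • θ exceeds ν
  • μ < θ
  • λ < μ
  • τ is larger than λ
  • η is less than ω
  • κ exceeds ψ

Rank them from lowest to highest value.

The consecutive links are each given: ζ < η; η < λ; λ < μ; μ < ψ; ψ < ν; ν < τ; τ < β; β < θ; θ < κ; κ < ω.

ζ < η < λ < μ < ψ < ν < τ < β < θ < κ < ω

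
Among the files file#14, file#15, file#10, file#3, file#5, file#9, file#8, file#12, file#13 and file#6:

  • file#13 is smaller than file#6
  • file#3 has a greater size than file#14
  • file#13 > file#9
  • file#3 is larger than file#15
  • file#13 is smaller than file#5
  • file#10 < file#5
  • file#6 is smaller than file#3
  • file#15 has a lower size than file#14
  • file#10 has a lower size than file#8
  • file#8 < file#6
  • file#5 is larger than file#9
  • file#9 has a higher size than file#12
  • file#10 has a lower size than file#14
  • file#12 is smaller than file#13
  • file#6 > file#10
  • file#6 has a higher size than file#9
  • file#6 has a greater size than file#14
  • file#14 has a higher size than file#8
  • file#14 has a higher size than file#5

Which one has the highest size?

file#12 is not greatest since file#12 < file#9; file#10 is not greatest since file#10 < file#5; file#9 is not greatest since file#9 < file#6; file#13 is not greatest since file#13 < file#5; file#8 is not greatest since file#8 < file#6; file#15 is not greatest since file#15 < file#14; file#5 is not greatest since file#5 < file#14; file#14 is not greatest since file#14 < file#3; file#6 is not greatest since file#6 < file#3.
Only file#3 has nothing above it, so file#3 is the highest size.

file#3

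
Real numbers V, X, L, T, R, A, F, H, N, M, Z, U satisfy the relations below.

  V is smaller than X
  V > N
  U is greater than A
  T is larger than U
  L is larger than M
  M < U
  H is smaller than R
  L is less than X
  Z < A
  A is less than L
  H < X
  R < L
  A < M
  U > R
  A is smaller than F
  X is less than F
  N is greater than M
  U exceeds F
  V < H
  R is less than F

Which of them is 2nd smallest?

The consecutive relations fix a unique order: Z < A < M < N < V < H < R < L < X < F < U < T.
The 2nd smallest is A.

A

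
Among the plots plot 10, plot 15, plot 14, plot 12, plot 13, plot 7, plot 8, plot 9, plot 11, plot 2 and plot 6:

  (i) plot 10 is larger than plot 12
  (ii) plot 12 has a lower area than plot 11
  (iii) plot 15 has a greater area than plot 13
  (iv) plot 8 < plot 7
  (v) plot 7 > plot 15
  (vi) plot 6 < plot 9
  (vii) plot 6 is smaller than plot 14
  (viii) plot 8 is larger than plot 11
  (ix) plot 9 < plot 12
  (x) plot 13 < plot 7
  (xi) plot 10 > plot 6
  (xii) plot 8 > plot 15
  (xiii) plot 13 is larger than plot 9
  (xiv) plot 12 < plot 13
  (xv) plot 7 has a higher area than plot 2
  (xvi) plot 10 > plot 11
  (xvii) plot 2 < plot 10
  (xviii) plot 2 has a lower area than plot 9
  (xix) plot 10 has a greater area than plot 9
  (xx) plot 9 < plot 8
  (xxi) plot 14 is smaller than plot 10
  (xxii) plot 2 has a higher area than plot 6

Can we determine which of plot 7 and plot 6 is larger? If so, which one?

Link the given pairs in sequence: plot 6 < plot 2; plot 2 < plot 9; plot 9 < plot 12; plot 12 < plot 13; plot 13 < plot 15; plot 15 < plot 8; plot 8 < plot 7.
Chaining these gives plot 6 < plot 2 < plot 9 < plot 12 < plot 13 < plot 15 < plot 8 < plot 7.
So plot 7 is larger.

plot 7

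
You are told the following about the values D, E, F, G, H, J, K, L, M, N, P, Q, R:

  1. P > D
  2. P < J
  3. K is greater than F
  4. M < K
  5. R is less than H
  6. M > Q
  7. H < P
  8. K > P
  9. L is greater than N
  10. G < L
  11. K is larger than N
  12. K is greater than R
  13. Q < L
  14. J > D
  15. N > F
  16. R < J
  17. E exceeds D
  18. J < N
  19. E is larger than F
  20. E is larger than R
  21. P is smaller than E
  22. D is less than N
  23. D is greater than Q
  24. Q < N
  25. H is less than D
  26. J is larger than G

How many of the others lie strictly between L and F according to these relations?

1

The relations place F below L. An element lies strictly between them when it is forced above F and also forced below L.
Above F: {N, E, K}. Below L: {R, Q, H, G, D, P, J, N}.
Intersection: {N} — 1.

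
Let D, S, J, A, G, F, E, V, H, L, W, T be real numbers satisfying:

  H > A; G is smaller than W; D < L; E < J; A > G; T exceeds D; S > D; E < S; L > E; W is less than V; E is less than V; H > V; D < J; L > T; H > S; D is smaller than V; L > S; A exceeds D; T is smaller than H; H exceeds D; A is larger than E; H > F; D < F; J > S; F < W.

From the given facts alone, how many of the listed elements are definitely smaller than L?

4

Directly below L: E, D, S, T.
No other element is forced below L by the given relations, so the count is 4.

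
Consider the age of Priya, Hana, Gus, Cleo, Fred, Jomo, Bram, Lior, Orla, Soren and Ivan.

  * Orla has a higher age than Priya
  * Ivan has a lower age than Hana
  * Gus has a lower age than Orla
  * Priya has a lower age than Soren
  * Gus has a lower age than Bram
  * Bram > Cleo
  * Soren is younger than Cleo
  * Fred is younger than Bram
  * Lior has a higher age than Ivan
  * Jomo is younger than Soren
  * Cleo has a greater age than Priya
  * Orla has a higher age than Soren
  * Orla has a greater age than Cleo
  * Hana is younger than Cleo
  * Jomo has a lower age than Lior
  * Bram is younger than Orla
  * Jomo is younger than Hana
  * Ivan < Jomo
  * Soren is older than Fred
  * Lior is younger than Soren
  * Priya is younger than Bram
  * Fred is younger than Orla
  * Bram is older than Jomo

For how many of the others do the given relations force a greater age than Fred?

4

The elements the relations force above Fred are Soren, Cleo, Bram, Orla — no chain reaches any other.
That is 4.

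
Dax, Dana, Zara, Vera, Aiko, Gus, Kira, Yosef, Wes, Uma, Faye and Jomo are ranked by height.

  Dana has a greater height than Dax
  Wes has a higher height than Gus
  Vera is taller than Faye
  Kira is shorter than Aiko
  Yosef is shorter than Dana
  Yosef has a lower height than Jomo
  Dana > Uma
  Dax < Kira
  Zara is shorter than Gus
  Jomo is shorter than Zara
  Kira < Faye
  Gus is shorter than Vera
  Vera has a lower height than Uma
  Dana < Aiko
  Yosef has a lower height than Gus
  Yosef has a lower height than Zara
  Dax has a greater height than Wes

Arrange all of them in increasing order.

Yosef < Jomo < Zara < Gus < Wes < Dax < Kira < Faye < Vera < Uma < Dana < Aiko

The consecutive links are each given: Yosef < Jomo; Jomo < Zara; Zara < Gus; Gus < Wes; Wes < Dax; Dax < Kira; Kira < Faye; Faye < Vera; Vera < Uma; Uma < Dana; Dana < Aiko.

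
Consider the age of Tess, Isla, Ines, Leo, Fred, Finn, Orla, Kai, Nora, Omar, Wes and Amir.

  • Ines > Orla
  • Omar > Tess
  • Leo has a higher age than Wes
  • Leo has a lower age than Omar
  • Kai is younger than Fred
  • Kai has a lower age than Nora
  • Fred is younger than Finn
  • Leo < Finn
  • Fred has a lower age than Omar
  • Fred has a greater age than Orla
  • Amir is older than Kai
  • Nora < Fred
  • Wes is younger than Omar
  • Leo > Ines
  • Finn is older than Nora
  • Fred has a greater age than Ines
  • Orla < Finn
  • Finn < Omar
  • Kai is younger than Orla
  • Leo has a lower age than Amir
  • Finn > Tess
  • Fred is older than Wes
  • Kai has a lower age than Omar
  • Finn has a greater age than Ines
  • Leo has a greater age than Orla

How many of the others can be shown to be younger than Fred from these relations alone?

Directly below Fred: Wes, Kai, Orla, Nora, Ines.
No other element is forced below Fred by the given relations, so the count is 5.

5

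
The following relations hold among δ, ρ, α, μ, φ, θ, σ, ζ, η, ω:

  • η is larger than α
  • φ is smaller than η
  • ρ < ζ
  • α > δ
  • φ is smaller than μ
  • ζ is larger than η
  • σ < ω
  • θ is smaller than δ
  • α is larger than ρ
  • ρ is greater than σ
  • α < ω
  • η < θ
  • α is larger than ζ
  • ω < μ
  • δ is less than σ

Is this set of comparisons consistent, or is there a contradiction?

inconsistent

We have α < η stated directly, yet also η < θ < δ < σ < ρ < ζ < α by chaining the others — so η < α. Contradiction.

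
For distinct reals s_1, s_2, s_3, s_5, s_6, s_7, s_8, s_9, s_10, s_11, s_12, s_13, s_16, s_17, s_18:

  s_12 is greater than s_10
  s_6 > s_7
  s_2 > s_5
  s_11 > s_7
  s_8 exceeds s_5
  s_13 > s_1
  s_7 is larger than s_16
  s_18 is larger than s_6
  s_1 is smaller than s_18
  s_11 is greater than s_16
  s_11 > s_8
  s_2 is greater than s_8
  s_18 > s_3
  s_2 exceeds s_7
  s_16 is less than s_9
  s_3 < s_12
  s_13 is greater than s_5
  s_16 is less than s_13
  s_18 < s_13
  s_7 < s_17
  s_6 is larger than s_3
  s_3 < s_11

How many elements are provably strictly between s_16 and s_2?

The relations place s_16 below s_2. An element lies strictly between them when it is forced above s_16 and also forced below s_2.
Above s_16: {s_7, s_6, s_18, s_13, s_11, s_9, s_17}. Below s_2: {s_7, s_5, s_8}.
Intersection: {s_7} — 1.

1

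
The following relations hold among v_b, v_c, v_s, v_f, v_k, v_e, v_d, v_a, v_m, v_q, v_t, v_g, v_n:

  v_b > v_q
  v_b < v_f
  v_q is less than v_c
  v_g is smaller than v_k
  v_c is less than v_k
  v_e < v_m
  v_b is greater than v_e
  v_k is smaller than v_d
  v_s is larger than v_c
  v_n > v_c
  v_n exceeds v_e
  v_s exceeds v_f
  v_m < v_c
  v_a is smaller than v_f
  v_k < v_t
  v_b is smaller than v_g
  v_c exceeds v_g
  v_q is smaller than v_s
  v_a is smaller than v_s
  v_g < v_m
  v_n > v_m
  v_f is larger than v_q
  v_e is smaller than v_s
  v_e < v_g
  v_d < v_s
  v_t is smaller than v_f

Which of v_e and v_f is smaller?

v_e

Following the relations from v_e: v_e < v_b < v_g < v_m < v_c < v_k < v_t < v_f.
So v_e < v_f; v_e is the smaller of the two.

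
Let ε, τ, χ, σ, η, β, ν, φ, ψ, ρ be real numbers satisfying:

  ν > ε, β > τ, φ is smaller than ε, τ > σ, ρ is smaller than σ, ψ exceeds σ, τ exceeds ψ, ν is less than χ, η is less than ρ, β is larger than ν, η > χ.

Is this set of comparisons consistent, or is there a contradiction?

consistent

Every relation is compatible with φ < ε < ν < χ < η < ρ < σ < ψ < τ < β; the set is consistent.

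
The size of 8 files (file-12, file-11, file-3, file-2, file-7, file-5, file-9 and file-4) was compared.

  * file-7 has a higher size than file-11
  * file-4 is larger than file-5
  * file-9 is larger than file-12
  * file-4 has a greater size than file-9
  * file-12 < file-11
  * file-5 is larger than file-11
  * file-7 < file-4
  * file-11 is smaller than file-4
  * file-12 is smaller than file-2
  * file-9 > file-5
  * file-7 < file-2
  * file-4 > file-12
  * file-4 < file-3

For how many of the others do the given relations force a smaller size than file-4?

5

From file-4 the given relations immediately reach file-12, file-11, file-7, file-5, file-9.
Nothing else is reachable below file-4; 5 in all.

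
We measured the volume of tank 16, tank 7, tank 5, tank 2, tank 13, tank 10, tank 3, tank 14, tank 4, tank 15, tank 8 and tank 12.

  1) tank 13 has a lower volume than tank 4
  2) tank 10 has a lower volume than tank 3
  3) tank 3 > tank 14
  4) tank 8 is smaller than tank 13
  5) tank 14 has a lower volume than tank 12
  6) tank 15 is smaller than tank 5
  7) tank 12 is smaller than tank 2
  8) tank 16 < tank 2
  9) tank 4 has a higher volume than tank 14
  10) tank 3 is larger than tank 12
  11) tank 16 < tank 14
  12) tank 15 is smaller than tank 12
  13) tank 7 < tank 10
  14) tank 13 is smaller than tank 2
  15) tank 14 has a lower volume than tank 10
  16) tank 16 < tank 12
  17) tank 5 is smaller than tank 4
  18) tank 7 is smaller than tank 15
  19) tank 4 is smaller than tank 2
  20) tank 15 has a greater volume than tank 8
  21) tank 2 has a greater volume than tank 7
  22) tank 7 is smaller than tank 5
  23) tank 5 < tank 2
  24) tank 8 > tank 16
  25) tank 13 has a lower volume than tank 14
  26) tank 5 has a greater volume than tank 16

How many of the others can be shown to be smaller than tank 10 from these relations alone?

5

The elements the relations force below tank 10 are tank 16, tank 8, tank 7, tank 13, tank 14 — no chain reaches any other.
That is 5.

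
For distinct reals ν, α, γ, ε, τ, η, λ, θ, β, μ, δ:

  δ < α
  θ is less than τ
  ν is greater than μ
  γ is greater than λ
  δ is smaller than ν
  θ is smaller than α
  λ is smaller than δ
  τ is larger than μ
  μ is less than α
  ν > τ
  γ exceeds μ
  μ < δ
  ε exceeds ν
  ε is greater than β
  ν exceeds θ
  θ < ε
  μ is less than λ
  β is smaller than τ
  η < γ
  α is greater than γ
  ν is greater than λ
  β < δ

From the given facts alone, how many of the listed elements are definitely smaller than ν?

The elements the relations force below ν are μ, β, θ, λ, τ, δ — no chain reaches any other.
That is 6.

6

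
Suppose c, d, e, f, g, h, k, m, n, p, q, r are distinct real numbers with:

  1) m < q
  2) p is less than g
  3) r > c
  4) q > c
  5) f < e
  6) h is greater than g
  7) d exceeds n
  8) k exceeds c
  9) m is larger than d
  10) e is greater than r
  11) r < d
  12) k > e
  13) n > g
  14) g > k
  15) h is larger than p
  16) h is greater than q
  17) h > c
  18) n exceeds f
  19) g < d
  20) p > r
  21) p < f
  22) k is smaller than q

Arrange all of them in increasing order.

Nothing is placed below c, so it is least; from there c < r; r < p; p < f; f < e; e < k; k < g; g < n; n < d; d < m; m < q; q < h, each given directly.

c < r < p < f < e < k < g < n < d < m < q < h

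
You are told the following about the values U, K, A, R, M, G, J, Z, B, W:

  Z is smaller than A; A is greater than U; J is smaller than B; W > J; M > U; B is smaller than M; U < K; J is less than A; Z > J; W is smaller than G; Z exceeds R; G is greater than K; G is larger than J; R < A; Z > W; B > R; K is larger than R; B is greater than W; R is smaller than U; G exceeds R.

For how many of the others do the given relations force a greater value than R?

Directly above R: U, K, G, B, Z, A.
One step further: M (7 so far).
Nothing else is reachable above R; 7 in all.

7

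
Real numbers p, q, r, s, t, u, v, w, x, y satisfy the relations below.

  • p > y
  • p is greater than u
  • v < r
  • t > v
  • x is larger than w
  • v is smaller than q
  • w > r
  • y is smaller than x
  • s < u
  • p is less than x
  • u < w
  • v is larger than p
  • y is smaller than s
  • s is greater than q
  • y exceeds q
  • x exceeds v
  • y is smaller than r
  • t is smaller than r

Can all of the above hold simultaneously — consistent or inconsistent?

Chaining the given relations yields q < y < s < u < p < v, so q < v. But one relation states v < q. These cannot both hold.

inconsistent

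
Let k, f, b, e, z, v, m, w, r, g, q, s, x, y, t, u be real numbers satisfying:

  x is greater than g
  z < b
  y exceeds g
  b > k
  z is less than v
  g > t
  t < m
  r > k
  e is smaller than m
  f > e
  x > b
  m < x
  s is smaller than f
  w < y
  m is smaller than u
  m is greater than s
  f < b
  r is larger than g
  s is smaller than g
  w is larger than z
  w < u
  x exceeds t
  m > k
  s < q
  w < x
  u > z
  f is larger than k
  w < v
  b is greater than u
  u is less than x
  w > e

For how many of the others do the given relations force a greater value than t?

The elements the relations force above t are g, m, u, b, y, r, x — no chain reaches any other.
That is 7.

7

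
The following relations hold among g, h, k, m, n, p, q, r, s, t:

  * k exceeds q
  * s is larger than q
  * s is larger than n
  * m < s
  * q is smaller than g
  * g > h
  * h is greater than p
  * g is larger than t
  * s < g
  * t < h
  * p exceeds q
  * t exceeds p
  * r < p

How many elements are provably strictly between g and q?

Chaining upward from q reaches: k, p, t, s, h.
Chaining downward from g reaches: r, n, m, p, t, s, h.
Strictly between q and g are those in both lists: p, t, s, h — 4 elements.

4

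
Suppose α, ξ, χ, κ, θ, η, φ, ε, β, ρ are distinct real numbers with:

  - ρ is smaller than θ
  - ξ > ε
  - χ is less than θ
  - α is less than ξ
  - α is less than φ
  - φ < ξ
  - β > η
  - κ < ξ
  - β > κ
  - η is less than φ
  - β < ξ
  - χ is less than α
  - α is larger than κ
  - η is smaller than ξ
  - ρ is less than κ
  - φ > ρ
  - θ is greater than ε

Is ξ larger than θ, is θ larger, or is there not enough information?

Following every chain through θ: below θ we get ε, ρ, χ.
ξ is not reached, and no chain runs the other way from ξ to θ.
So the given relations leave the order of θ and ξ undetermined.

undetermined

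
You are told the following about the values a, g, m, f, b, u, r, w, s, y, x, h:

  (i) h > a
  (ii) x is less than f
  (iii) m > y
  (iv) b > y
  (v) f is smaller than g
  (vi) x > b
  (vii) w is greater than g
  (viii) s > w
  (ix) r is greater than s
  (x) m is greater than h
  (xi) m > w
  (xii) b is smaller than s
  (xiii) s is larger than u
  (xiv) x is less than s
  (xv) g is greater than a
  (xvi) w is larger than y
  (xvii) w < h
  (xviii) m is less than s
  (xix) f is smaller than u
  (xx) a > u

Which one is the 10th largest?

x

Piecing the relations together gives one ordering: y < b < x < f < u < a < g < w < h < m < s < r.
The 10th largest is x.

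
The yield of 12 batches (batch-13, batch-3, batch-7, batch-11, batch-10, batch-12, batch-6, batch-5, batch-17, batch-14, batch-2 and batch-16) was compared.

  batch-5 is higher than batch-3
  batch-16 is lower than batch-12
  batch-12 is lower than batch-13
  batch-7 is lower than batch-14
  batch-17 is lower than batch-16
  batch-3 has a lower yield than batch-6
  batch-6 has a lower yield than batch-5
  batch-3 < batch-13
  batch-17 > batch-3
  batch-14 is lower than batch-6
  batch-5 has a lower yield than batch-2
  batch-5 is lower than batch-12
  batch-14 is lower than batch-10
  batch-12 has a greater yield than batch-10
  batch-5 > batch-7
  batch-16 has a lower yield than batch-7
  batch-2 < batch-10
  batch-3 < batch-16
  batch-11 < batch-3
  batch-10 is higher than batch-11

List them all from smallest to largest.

Nothing is placed below batch-11, so it is least; from there batch-11 < batch-3; batch-3 < batch-17; batch-17 < batch-16; batch-16 < batch-7; batch-7 < batch-14; batch-14 < batch-6; batch-6 < batch-5; batch-5 < batch-2; batch-2 < batch-10; batch-10 < batch-12; batch-12 < batch-13, each given directly.

batch-11 < batch-3 < batch-17 < batch-16 < batch-7 < batch-14 < batch-6 < batch-5 < batch-2 < batch-10 < batch-12 < batch-13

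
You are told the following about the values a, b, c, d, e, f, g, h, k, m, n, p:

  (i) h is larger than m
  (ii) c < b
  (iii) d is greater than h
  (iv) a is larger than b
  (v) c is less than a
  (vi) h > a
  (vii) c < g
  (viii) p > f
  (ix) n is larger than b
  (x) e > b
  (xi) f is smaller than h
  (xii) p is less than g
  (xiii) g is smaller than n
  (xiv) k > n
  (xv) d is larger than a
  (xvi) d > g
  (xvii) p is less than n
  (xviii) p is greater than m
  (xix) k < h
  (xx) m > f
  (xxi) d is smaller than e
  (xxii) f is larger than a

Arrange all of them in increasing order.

c < b < a < f < m < p < g < n < k < h < d < e

Each adjacent pair is fixed by a given relation: c < b; b < a; a < f; f < m; m < p; p < g; g < n; n < k; k < h; h < d; d < e. Chaining them end to end gives the full order.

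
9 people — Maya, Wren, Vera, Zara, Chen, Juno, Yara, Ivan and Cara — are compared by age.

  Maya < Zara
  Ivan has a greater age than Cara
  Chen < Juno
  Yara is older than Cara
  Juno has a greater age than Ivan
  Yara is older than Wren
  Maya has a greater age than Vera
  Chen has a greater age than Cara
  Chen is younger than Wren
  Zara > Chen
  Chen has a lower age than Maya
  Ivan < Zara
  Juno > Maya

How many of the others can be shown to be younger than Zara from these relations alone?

From Zara the given relations immediately reach Chen, Ivan, Maya.
From those, Cara, Vera — 5 in total.
No other element is forced below Zara by the given relations, so the count is 5.

5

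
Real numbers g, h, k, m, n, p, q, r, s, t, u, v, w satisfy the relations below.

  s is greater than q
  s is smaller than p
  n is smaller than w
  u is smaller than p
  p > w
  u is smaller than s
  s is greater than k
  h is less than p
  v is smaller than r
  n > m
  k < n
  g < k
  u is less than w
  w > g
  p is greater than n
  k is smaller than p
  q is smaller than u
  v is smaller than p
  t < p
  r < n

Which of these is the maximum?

Chaining downward from p: directly below it, v, k, u, s, n, w, t, h; then g, q, m, r.
That covers every other element, and nothing is given above p, so p is the maximum.

p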